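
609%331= 278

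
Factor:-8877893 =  -17^1*522229^1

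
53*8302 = 440006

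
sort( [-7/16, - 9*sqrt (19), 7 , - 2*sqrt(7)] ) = [ - 9*sqrt( 19), -2 *sqrt(7),-7/16 , 7] 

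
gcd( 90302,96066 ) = 2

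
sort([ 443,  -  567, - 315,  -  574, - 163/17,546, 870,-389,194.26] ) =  [ - 574,  -  567, - 389 , - 315, - 163/17,194.26, 443, 546, 870]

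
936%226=32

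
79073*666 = 52662618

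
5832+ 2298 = 8130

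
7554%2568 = 2418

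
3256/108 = 814/27 =30.15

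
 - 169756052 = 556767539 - 726523591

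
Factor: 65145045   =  3^1*5^1*7^1 * 620429^1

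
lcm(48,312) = 624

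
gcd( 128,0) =128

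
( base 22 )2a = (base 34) 1k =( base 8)66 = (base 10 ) 54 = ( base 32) 1M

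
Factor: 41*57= 2337 = 3^1  *  19^1*41^1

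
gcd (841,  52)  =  1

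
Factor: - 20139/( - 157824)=49/384=2^(- 7)*3^(-1)*7^2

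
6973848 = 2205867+4767981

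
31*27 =837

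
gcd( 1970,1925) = 5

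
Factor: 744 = 2^3*3^1 * 31^1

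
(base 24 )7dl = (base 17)F1D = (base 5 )114430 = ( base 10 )4365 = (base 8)10415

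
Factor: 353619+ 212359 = 565978 = 2^1 * 7^1*40427^1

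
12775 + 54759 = 67534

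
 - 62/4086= - 31/2043 = -  0.02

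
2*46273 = 92546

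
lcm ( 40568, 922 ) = 40568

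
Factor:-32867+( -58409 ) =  - 2^2*19^1*1201^1 = -  91276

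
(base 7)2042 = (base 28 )pg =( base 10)716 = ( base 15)32b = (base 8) 1314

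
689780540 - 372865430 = 316915110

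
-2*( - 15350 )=30700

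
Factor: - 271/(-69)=3^(-1 )*23^(- 1)*271^1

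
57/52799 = 57/52799  =  0.00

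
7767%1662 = 1119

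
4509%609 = 246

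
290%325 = 290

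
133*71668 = 9531844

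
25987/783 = 33+148/783 = 33.19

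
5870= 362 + 5508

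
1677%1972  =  1677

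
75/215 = 15/43=0.35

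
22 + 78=100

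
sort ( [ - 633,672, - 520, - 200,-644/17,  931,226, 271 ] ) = [-633, - 520, -200,-644/17, 226, 271,672,  931] 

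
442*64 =28288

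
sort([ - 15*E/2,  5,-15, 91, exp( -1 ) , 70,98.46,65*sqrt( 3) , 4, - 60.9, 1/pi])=[ - 60.9,-15*E/2, - 15, 1/pi, exp(-1 ),4, 5, 70,91, 98.46, 65*sqrt( 3)]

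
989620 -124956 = 864664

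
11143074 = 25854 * 431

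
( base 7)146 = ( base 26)35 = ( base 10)83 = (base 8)123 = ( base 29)2p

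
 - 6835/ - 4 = 6835/4  =  1708.75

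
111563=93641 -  - 17922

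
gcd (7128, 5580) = 36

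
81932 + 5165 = 87097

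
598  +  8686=9284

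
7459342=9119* 818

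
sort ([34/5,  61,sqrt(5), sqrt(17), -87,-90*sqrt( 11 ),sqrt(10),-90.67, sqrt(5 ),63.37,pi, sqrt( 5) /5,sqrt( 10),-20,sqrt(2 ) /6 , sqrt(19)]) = [- 90*sqrt (11 ), - 90.67, - 87, - 20,sqrt( 2)/6, sqrt( 5 ) /5,sqrt(5),sqrt( 5),pi,sqrt( 10),sqrt( 10),sqrt(17),sqrt( 19),34/5,61 , 63.37 ] 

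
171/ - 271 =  - 1 + 100/271 = - 0.63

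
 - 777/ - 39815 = 777/39815 = 0.02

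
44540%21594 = 1352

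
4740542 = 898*5279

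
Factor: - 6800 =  - 2^4*5^2*17^1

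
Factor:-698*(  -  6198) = 4326204 = 2^2*3^1 * 349^1*1033^1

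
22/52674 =11/26337 = 0.00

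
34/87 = 34/87 = 0.39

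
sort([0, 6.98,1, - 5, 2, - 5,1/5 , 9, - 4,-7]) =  [ - 7 ,  -  5, - 5, - 4,  0,1/5,1, 2,6.98,9]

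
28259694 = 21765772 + 6493922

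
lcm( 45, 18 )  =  90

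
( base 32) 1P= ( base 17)36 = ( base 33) 1O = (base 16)39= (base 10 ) 57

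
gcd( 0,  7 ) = 7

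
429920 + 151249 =581169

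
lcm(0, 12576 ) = 0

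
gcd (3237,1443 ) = 39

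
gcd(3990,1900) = 190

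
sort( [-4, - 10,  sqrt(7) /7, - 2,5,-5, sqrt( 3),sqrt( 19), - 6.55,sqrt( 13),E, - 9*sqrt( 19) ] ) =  [ - 9*sqrt( 19), - 10,-6.55, - 5, - 4,  -  2, sqrt( 7) /7,sqrt( 3 ),  E,  sqrt( 13 ),sqrt (19 ),5 ] 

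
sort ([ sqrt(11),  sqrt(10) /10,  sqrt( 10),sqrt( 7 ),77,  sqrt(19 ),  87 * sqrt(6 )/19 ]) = [sqrt( 10)/10,sqrt(7),sqrt( 10 ),sqrt (11),  sqrt( 19 ),87*sqrt(6 ) /19, 77 ] 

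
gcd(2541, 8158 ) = 1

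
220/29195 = 44/5839 = 0.01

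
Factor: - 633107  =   - 37^1*71^1*241^1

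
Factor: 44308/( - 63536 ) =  - 53/76 = - 2^(-2 )*19^(-1) * 53^1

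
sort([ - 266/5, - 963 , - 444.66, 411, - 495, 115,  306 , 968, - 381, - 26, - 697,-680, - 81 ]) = [  -  963 , - 697, - 680, - 495, - 444.66, - 381, - 81, - 266/5, - 26, 115,306,411,  968 ] 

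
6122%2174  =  1774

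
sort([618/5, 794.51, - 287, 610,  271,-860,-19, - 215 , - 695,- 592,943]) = [-860, - 695,- 592,- 287, - 215, -19, 618/5,271,610,794.51,943]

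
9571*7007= 67063997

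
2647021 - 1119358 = 1527663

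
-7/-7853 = 7/7853 = 0.00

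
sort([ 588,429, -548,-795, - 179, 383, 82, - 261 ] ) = [ - 795,-548, -261,  -  179,82,383,429,588] 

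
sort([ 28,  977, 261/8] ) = [ 28, 261/8, 977] 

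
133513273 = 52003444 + 81509829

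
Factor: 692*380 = 262960  =  2^4*5^1*19^1*173^1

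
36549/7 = 36549/7  =  5221.29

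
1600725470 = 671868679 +928856791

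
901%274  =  79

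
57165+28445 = 85610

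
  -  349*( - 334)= 116566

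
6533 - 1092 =5441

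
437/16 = 27 + 5/16  =  27.31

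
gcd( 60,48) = 12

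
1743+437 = 2180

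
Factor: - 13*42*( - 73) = 39858=2^1 * 3^1*7^1*13^1*73^1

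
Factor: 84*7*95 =2^2  *3^1*5^1*7^2*19^1 = 55860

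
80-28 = 52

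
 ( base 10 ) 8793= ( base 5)240133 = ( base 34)7KL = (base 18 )1929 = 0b10001001011001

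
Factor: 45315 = 3^2*5^1*19^1 * 53^1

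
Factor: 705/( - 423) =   -  5/3 = -3^( - 1)*5^1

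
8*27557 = 220456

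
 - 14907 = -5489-9418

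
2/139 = 2/139 = 0.01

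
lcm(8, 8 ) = 8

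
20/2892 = 5/723 = 0.01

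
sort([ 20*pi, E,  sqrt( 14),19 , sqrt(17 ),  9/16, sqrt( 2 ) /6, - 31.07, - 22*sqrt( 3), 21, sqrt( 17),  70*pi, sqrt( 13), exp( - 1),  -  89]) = [ - 89, - 22*sqrt( 3), - 31.07, sqrt( 2) /6, exp ( - 1),9/16, E, sqrt( 13 ), sqrt( 14 ), sqrt ( 17 ),sqrt( 17),19 , 21,20 * pi,70*pi ]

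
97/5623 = 97/5623 =0.02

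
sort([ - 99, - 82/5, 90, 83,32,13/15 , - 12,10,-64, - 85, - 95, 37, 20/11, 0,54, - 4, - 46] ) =[ - 99, - 95, - 85,- 64,-46,  -  82/5, - 12, - 4, 0, 13/15, 20/11, 10, 32, 37,54,  83, 90 ]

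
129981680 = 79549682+50431998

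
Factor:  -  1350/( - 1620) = 5/6 = 2^(  -  1 )*3^( - 1 )*5^1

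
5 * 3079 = 15395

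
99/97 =99/97 = 1.02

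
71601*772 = 55275972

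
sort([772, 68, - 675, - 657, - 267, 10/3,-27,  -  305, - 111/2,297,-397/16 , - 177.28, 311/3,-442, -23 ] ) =[ - 675, - 657, - 442, -305, - 267, - 177.28, - 111/2, - 27, - 397/16,  -  23,10/3, 68,311/3, 297, 772] 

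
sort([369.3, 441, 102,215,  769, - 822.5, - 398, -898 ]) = [ - 898,-822.5, - 398, 102,215, 369.3, 441, 769 ] 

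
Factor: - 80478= - 2^1 * 3^2*17^1*263^1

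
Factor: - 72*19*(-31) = 2^3*3^2*19^1*31^1  =  42408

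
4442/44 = 2221/22 = 100.95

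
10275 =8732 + 1543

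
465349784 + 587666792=1053016576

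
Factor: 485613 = 3^2 *79^1*683^1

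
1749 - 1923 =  - 174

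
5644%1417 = 1393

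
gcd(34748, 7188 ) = 4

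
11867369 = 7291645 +4575724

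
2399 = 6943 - 4544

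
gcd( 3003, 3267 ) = 33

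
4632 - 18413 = -13781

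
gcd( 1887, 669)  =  3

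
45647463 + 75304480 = 120951943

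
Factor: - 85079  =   - 149^1 * 571^1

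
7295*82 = 598190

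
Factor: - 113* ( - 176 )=19888 =2^4*11^1 * 113^1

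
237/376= 237/376= 0.63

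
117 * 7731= 904527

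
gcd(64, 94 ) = 2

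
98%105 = 98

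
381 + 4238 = 4619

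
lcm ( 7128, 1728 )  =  57024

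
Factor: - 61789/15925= - 5^( - 2 ) *97^1= - 97/25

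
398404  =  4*99601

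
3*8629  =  25887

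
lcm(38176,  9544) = 38176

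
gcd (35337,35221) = 1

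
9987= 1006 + 8981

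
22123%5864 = 4531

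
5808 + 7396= 13204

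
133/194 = 133/194 = 0.69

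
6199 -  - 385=6584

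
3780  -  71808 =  - 68028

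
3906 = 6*651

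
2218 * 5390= 11955020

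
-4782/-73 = 65 + 37/73 = 65.51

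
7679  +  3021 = 10700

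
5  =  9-4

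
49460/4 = 12365 = 12365.00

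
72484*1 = 72484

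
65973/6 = 10995 + 1/2=10995.50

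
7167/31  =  231 + 6/31 = 231.19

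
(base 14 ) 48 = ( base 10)64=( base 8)100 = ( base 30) 24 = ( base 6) 144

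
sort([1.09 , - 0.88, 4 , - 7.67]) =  [ - 7.67, -0.88, 1.09, 4 ]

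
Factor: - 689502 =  - 2^1*3^1*11^1*31^1*337^1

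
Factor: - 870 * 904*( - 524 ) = 412115520 = 2^6*3^1*5^1*29^1*113^1*131^1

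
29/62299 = 29/62299 = 0.00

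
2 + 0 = 2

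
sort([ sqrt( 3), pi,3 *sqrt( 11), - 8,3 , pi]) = [ -8 , sqrt(3),3 , pi,pi,  3*sqrt(11)] 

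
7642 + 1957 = 9599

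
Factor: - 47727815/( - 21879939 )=3^(-1) * 5^1*827^( - 1)*8819^ (-1)*9545563^1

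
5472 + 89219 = 94691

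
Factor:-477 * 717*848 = -2^4*3^3 * 53^2*239^1 = - 290023632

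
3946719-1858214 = 2088505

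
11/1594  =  11/1594 = 0.01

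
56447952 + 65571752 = 122019704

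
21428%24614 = 21428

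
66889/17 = 66889/17=3934.65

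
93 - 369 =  - 276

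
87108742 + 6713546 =93822288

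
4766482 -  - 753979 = 5520461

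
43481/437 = 43481/437=99.50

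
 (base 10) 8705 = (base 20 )11f5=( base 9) 12842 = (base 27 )BPB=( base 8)21001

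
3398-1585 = 1813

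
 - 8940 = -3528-5412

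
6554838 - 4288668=2266170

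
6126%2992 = 142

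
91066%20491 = 9102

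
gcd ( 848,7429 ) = 1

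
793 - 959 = -166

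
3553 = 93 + 3460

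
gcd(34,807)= 1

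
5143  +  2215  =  7358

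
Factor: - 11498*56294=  - 647268412 = -2^2*7^1*4021^1*5749^1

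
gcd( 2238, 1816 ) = 2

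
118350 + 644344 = 762694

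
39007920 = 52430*744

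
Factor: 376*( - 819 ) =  - 307944= - 2^3*3^2*7^1*13^1*47^1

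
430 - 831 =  - 401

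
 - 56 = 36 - 92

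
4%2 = 0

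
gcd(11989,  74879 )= 19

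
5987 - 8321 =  - 2334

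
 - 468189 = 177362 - 645551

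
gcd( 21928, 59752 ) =8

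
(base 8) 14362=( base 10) 6386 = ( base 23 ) c1f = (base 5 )201021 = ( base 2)1100011110010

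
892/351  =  892/351 = 2.54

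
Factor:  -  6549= - 3^1*37^1*59^1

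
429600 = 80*5370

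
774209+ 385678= 1159887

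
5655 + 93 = 5748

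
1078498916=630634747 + 447864169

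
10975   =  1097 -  - 9878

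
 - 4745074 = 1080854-5825928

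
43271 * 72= 3115512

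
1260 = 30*42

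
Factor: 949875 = 3^1* 5^3*17^1*149^1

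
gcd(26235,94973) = 1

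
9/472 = 9/472 = 0.02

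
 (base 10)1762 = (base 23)37E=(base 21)3kj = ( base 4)123202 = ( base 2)11011100010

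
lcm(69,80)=5520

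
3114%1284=546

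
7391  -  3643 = 3748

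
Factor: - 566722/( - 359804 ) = 923/586 = 2^(-1)  *13^1*71^1*293^( - 1 )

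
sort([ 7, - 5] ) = [ - 5,7 ]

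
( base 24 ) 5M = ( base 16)8e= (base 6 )354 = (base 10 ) 142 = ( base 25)5h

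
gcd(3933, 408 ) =3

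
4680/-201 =- 1560/67 = - 23.28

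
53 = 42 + 11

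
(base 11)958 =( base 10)1152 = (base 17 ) 3gd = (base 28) 1D4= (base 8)2200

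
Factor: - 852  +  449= - 403 =-13^1* 31^1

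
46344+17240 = 63584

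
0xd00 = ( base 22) 6j6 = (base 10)3328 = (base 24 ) 5ig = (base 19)943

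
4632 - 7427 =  - 2795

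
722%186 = 164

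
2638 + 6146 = 8784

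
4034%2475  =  1559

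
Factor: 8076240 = 2^4*3^3 * 5^1*3739^1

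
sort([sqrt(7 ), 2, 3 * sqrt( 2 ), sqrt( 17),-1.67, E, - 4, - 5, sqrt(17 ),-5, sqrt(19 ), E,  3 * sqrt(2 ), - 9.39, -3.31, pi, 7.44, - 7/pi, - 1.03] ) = [-9.39, - 5 , - 5,-4, - 3.31,-7/pi,- 1.67, - 1.03, 2 , sqrt( 7), E, E,pi, sqrt(17),  sqrt ( 17 ), 3*sqrt( 2 ), 3 * sqrt( 2 ),sqrt( 19 ),7.44 ] 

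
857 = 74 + 783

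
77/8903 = 77/8903 = 0.01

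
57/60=19/20  =  0.95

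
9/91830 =3/30610 = 0.00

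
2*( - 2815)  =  -5630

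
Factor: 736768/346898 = 368384/173449 = 2^8 * 29^(  -  1)*1439^1*5981^( - 1 )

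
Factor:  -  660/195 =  -2^2 * 11^1*13^(  -  1) = - 44/13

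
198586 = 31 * 6406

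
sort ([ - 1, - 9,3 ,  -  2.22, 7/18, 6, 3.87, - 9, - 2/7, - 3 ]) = [ - 9, - 9, - 3, -2.22,- 1, -2/7 , 7/18,3, 3.87, 6]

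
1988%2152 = 1988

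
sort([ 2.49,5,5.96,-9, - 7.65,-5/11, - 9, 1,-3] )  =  [ - 9, - 9, - 7.65, - 3, - 5/11, 1,2.49,5, 5.96]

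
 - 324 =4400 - 4724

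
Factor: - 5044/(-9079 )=2^2*7^ (- 1 ) * 13^1*97^1*1297^(-1 )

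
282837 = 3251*87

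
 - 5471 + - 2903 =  - 8374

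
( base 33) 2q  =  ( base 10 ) 92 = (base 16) 5c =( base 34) 2o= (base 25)3h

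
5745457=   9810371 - 4064914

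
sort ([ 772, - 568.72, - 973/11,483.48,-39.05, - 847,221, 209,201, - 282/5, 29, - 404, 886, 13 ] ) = [ - 847, - 568.72, -404, - 973/11, - 282/5, - 39.05, 13, 29, 201, 209,221, 483.48,772, 886] 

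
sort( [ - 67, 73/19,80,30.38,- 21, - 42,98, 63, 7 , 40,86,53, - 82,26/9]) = [ - 82,-67, - 42, - 21, 26/9,73/19, 7,30.38, 40,53, 63,80,86,98] 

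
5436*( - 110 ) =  - 597960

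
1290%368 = 186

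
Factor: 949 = 13^1* 73^1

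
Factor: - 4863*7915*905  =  -3^1*5^2*181^1*1583^1*1621^1 = - 34834033725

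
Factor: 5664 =2^5 * 3^1*59^1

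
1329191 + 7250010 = 8579201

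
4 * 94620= 378480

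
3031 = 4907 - 1876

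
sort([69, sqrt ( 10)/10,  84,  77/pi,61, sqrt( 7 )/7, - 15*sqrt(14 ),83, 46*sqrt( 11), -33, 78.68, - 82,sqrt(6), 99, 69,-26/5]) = [ -82 , - 15*sqrt(14),-33, - 26/5, sqrt (10)/10,  sqrt( 7)/7  ,  sqrt( 6),77/pi, 61, 69, 69, 78.68,83,  84,99, 46 *sqrt( 11)]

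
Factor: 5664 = 2^5* 3^1 * 59^1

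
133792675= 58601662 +75191013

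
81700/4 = 20425 = 20425.00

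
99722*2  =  199444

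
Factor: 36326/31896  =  41/36 = 2^(-2 )*3^( - 2)*41^1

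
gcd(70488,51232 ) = 8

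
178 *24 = 4272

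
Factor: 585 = 3^2*5^1*13^1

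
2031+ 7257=9288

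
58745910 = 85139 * 690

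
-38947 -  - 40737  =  1790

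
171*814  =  139194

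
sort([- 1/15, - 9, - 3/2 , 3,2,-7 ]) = [ - 9 , - 7,  -  3/2,  -  1/15, 2,3]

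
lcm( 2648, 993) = 7944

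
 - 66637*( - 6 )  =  399822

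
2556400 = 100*25564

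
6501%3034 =433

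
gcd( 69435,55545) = 15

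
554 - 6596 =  - 6042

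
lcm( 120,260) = 1560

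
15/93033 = 5/31011 = 0.00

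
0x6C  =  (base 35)33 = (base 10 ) 108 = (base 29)3l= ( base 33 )39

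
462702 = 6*77117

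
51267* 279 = 14303493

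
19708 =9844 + 9864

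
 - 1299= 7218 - 8517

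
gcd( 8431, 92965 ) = 1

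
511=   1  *511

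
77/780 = 77/780=0.10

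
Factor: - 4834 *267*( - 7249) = 9356124822 = 2^1 * 3^1*11^1* 89^1*659^1 * 2417^1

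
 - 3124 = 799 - 3923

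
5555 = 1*5555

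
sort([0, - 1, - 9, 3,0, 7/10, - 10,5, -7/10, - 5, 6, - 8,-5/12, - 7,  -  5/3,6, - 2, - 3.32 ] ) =[ - 10, - 9, - 8 , - 7,  -  5 , - 3.32, - 2,- 5/3 , - 1,-7/10 , - 5/12, 0, 0, 7/10, 3,5,6, 6]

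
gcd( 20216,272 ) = 8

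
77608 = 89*872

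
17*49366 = 839222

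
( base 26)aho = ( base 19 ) 1106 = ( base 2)1110000111010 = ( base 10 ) 7226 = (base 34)68I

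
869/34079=869/34079 = 0.03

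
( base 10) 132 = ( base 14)96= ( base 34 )3U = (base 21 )66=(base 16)84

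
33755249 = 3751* 8999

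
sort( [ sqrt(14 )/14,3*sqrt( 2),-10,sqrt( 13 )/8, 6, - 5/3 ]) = [ - 10 , - 5/3,sqrt( 14 )/14, sqrt( 13) /8, 3*sqrt( 2 ),6 ]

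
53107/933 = 53107/933 = 56.92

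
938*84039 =78828582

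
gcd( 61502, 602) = 14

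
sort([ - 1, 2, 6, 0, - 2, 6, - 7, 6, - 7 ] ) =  [ - 7 ,  -  7,- 2, - 1 , 0,2, 6, 6, 6]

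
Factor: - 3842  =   - 2^1  *  17^1 *113^1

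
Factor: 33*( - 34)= - 2^1*3^1 * 11^1*17^1 = -  1122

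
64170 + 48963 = 113133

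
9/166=9/166 = 0.05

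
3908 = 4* 977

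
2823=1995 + 828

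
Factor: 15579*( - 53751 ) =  - 837386829=-3^4*19^1*23^1 * 41^1*577^1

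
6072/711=2024/237  =  8.54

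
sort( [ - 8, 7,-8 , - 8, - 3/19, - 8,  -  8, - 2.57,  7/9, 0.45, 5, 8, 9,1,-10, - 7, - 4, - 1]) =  [ - 10, - 8,-8, - 8, - 8, - 8, - 7,  -  4, - 2.57, - 1, - 3/19,  0.45 , 7/9, 1, 5, 7, 8, 9 ] 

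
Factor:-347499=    - 3^2*38611^1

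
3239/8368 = 3239/8368 = 0.39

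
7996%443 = 22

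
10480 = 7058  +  3422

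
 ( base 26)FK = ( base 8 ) 632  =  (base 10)410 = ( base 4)12122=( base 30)dk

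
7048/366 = 19 + 47/183 = 19.26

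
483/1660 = 483/1660 = 0.29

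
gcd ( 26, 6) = 2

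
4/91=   4/91 = 0.04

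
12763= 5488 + 7275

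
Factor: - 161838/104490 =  - 3^2*5^( - 1)*37^1 *43^( - 1 ) = - 333/215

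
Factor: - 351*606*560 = - 2^5*3^4*5^1 * 7^1 * 13^1*101^1=   - 119115360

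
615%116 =35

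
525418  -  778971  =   - 253553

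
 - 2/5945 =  - 2/5945 =-0.00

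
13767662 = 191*72082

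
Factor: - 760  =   - 2^3*5^1*19^1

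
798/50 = 15 + 24/25=15.96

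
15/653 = 15/653 = 0.02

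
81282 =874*93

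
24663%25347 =24663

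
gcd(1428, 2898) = 42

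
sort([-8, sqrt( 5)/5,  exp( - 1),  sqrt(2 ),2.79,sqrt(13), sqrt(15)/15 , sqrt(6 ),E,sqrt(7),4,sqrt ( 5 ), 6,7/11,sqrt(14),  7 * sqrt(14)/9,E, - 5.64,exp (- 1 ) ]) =[- 8 ,-5.64, sqrt(15 )/15, exp( - 1 ),exp(-1),  sqrt( 5 )/5, 7/11,sqrt( 2 ) , sqrt(5 ),sqrt(6),sqrt(7),E,E,2.79,7*sqrt (14)/9, sqrt(13) , sqrt( 14 ),4,6 ] 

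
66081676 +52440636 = 118522312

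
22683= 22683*1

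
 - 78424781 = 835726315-914151096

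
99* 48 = 4752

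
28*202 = 5656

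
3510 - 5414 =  - 1904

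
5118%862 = 808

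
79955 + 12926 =92881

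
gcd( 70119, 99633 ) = 3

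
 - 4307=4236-8543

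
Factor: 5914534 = 2^1*2957267^1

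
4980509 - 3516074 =1464435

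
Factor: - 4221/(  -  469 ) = 3^2 = 9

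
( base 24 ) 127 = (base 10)631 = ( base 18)1h1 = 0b1001110111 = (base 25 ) 106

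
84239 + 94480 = 178719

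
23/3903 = 23/3903=0.01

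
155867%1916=671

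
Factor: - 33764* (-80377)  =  2^2*11^1*23^1*367^1*7307^1 = 2713849028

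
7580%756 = 20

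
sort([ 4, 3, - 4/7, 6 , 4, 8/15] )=[ - 4/7,  8/15, 3, 4, 4, 6] 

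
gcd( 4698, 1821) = 3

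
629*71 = 44659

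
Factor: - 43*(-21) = 3^1 * 7^1 * 43^1 = 903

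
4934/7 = 704+ 6/7 =704.86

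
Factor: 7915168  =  2^5 * 31^1 * 79^1 *101^1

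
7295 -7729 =-434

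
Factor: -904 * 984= - 2^6*3^1*41^1*113^1 = - 889536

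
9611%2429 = 2324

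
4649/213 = 4649/213= 21.83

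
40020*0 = 0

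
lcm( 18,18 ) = 18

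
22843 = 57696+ - 34853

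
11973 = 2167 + 9806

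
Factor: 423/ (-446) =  - 2^( - 1)*3^2 * 47^1*223^( - 1 ) 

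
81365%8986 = 491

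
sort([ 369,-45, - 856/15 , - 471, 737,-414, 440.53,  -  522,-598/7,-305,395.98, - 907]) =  [ - 907 ,-522,-471, - 414, - 305,-598/7, - 856/15, - 45,  369,395.98, 440.53, 737]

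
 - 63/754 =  - 63/754 = - 0.08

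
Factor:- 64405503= - 3^3*17^1*140317^1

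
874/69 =38/3 = 12.67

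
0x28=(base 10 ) 40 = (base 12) 34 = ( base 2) 101000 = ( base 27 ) 1D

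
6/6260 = 3/3130 = 0.00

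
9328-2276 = 7052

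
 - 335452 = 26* (-12902 )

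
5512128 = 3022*1824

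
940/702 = 470/351= 1.34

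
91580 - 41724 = 49856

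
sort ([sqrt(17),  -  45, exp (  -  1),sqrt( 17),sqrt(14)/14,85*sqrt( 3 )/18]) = [ - 45,sqrt( 14)/14,exp(-1),sqrt(17),sqrt ( 17),85*sqrt( 3) /18] 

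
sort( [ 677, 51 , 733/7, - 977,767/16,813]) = [ - 977,767/16,51,733/7,677, 813 ] 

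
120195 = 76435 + 43760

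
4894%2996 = 1898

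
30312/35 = 30312/35 =866.06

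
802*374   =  299948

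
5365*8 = 42920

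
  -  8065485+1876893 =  -6188592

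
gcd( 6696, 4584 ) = 24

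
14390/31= 464 + 6/31  =  464.19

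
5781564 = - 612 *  (-9447)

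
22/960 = 11/480 = 0.02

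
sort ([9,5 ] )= [5,9]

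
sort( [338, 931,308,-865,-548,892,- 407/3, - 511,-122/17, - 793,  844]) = [ - 865, - 793 , - 548 , - 511, - 407/3, - 122/17, 308, 338,844,  892, 931]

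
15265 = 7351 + 7914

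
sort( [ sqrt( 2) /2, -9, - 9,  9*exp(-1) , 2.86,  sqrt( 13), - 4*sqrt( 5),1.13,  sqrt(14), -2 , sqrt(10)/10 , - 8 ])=[ - 9, - 9, - 4 *sqrt( 5 ), - 8, - 2, sqrt( 10)/10,sqrt( 2) /2,  1.13, 2.86, 9*exp( - 1), sqrt(13 ), sqrt( 14)]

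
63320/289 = 219+ 29/289  =  219.10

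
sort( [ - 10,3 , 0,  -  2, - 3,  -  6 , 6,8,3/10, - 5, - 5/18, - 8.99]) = [-10,-8.99, -6, - 5, - 3, - 2,  -  5/18 , 0,3/10, 3 , 6,8]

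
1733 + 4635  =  6368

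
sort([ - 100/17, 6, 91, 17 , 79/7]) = [ - 100/17, 6, 79/7, 17,91 ]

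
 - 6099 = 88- 6187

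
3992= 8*499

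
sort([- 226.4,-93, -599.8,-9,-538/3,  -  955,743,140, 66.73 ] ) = [ -955, - 599.8, - 226.4,-538/3, -93, - 9, 66.73, 140  ,  743] 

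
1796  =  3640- 1844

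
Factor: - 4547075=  - 5^2*13^1 * 17^1* 823^1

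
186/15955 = 186/15955 = 0.01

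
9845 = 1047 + 8798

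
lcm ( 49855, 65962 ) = 4287530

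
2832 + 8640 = 11472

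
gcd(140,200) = 20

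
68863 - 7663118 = -7594255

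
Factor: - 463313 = - 463313^1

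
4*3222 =12888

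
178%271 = 178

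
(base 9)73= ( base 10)66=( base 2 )1000010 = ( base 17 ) 3F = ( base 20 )36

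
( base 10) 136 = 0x88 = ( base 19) 73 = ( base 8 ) 210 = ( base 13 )A6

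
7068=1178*6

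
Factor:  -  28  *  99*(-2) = 5544 = 2^3*3^2*7^1*11^1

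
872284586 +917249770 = 1789534356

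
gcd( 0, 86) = 86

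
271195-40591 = 230604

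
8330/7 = 1190 = 1190.00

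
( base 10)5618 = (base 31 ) 5Q7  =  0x15F2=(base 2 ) 1010111110010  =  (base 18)H62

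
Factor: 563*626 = 352438 = 2^1*313^1*563^1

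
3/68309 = 3/68309= 0.00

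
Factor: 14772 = 2^2*3^1 * 1231^1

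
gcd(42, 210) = 42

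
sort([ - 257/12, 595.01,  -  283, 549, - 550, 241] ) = [ - 550,  -  283, - 257/12, 241,549 , 595.01]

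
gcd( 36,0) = 36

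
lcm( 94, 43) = 4042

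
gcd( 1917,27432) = 27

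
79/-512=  - 79/512=- 0.15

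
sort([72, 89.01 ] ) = [72, 89.01]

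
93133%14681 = 5047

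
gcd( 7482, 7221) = 87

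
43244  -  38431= 4813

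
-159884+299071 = 139187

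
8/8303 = 8/8303 = 0.00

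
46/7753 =46/7753 = 0.01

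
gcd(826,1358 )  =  14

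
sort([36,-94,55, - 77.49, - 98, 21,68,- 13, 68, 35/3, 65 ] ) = [ - 98, - 94, - 77.49, - 13,35/3,21,  36,55,65, 68, 68 ] 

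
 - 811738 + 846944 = 35206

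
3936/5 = 3936/5= 787.20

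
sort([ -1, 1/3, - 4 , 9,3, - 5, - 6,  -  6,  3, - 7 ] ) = [ - 7 ,-6,-6, - 5 , - 4, - 1,  1/3,3,3,9]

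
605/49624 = 605/49624 = 0.01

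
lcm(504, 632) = 39816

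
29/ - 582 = - 1 +553/582 = - 0.05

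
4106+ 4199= 8305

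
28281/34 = 28281/34  =  831.79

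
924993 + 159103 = 1084096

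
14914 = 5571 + 9343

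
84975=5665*15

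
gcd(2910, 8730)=2910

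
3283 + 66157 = 69440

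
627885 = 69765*9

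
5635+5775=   11410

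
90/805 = 18/161  =  0.11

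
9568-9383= 185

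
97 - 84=13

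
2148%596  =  360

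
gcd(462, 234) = 6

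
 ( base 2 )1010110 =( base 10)86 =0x56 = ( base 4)1112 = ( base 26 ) 38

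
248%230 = 18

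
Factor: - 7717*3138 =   -  24215946 = -2^1 * 3^1*523^1*7717^1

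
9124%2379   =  1987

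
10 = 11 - 1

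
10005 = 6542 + 3463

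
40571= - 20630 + 61201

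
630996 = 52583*12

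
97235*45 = 4375575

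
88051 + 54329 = 142380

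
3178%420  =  238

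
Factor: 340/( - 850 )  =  -2/5 = - 2^1*5^( - 1)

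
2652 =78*34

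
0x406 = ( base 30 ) 14A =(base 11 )857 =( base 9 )1364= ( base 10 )1030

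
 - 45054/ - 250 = 22527/125 = 180.22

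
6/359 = 6/359 = 0.02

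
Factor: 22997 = 13^1 *29^1*61^1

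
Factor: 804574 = 2^1*19^1 * 31^1*683^1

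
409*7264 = 2970976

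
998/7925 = 998/7925 = 0.13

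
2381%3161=2381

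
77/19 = 77/19 =4.05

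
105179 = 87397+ 17782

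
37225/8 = 4653 +1/8 = 4653.12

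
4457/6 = 4457/6 =742.83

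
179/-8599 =-179/8599 = -0.02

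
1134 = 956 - -178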